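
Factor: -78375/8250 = -1*2^(-1)*19^1 = -19/2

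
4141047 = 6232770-2091723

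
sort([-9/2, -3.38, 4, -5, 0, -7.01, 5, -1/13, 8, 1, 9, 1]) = [-7.01, -5, -9/2, -3.38, -1/13, 0, 1, 1, 4, 5, 8, 9]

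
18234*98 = 1786932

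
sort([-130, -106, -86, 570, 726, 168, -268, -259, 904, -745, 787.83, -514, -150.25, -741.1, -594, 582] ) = [-745, -741.1, -594, -514, -268, -259, -150.25, -130, -106, -86, 168, 570, 582, 726, 787.83, 904] 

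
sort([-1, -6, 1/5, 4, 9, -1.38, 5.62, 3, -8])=[-8, -6, -1.38, -1, 1/5, 3, 4, 5.62, 9]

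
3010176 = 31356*96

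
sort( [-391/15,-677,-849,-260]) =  [-849,-677,-260,-391/15]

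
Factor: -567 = -1*3^4*7^1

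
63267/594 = 106 + 101/198 ≈ 106.51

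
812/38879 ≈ 0.0209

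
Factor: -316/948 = -1 * 3^(-1) = -1/3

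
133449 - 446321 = -312872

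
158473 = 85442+73031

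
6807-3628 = 3179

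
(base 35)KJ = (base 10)719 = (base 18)23H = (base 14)395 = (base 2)1011001111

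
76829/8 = 9603 + 5/8 ≈ 9603.63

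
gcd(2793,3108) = 21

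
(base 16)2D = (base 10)45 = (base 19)27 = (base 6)113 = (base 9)50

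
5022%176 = 94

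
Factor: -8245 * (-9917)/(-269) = -1 * 5^1 * 17^1 * 47^1 * 97^1 * 211^1 * 269^(-1) = -81765665/269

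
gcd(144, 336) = 48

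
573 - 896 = -323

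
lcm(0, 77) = 0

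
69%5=4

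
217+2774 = 2991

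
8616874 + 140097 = 8756971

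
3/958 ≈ 0.00313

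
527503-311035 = 216468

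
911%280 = 71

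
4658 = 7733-3075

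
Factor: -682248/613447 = -1 * 2^3 * 3^1 * 7^1 * 31^1 * 131^1 * 613447^(-1)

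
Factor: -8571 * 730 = -1 * 2^1 * 3^1 * 5^1 * 73^1 * 2857^1 = -6256830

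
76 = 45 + 31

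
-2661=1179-3840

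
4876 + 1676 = 6552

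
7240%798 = 58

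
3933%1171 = 420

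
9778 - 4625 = 5153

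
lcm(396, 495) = 1980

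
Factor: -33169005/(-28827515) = 3^2 * 737089^1 * 5765503^(-1) = 6633801/5765503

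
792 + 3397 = 4189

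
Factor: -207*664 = -1*2^3*3^2*23^1*83^1 = -137448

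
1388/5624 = 347/1406≈0.247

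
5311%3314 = 1997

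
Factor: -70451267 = -1*70451267^1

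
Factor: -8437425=-1*3^1*5^2*19^1*31^1*191^1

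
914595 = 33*27715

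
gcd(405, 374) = 1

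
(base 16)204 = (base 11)42a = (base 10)516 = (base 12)370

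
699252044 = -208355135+907607179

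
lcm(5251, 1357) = 120773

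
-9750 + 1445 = -8305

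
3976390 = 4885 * 814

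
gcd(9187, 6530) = 1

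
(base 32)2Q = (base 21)46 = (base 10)90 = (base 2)1011010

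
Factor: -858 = -1 * 2^1 * 3^1 * 11^1 * 13^1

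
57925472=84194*688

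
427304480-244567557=182736923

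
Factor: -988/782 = -1 * 2^1 * 13^1 * 17^(-1) * 19^1 * 23^(-1) = -494/391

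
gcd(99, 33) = 33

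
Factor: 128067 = 3^1*42689^1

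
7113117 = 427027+6686090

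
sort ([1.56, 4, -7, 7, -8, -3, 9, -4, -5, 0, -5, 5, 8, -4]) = [-8, -7, -5, -5, -4, -4, -3, 0, 1.56, 4, 5, 7, 8, 9]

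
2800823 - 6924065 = -4123242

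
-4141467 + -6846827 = -10988294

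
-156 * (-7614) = 1187784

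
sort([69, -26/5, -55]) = [-55, -26/5, 69]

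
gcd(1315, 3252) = 1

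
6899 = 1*6899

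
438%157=124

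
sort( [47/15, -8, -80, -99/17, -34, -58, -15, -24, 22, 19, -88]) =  [-88, -80, -58, -34, -24, -15, -8, -99/17, 47/15, 19, 22]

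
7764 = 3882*2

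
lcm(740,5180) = 5180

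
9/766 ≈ 0.0117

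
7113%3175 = 763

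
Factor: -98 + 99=1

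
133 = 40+93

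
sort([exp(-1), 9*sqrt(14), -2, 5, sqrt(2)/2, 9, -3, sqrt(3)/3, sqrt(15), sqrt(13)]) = [-3, -2, exp(-1), sqrt(3)/3, sqrt(2)/2, sqrt(13), sqrt(15), 5, 9, 9*sqrt(14)]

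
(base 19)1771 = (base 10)9520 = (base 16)2530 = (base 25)f5k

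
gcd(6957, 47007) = 9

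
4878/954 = 5 + 6/53 ≈ 5.11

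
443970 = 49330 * 9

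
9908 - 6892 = 3016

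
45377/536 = 84 + 353/536 ≈ 84.66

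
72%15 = 12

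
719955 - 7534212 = -6814257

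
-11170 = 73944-85114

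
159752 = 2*79876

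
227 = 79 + 148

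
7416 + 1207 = 8623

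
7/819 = 1/117 ≈ 0.00855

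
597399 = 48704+548695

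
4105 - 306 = 3799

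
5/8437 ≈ 0.000593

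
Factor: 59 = 59^1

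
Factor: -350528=-1 * 2^6 * 5477^1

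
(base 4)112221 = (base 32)1d9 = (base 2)10110101001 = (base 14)757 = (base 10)1449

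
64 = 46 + 18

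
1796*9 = 16164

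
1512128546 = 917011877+595116669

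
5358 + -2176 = 3182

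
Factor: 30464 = 2^8*7^1*17^1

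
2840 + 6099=8939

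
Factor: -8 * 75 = -1 * 2^3 * 3^1 * 5^2 = -600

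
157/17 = 9 + 4/17 ≈ 9.24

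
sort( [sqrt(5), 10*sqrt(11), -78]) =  [-78, sqrt(5), 10*sqrt(11)]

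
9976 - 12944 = -2968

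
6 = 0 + 6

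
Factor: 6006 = 2^1 * 3^1 * 7^1 * 11^1 * 13^1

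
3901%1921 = 59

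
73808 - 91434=-17626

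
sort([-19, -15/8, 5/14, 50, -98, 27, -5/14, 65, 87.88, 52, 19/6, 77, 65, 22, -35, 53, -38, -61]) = [-98, -61, -38, -35, -19, -15/8, -5/14, 5/14, 19/6, 22, 27, 50, 52, 53, 65, 65, 77, 87.88]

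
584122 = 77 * 7586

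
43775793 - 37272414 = 6503379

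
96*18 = 1728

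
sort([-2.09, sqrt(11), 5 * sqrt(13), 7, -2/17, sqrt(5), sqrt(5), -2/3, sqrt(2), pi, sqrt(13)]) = [-2.09, -2/3, -2/17, sqrt(2), sqrt(5), sqrt(5), pi, sqrt(11), sqrt(13), 7, 5 * sqrt(13)]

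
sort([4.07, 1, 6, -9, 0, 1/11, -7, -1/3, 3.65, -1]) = [-9, -7, -1, -1/3, 0, 1/11, 1, 3.65, 4.07, 6]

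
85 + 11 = 96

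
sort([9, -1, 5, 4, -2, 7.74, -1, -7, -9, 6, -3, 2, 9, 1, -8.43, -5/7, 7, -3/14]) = [-9, -8.43, -7, -3, -2, -1, -1, -5/7, -3/14, 1, 2, 4, 5, 6, 7, 7.74, 9, 9]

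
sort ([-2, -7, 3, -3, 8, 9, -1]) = [-7, -3, -2, -1, 3, 8, 9]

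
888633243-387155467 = 501477776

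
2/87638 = 1/43819≈0.0000228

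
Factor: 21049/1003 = 7^1*17^(-1)*31^1*59^(-1)*97^1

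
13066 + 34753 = 47819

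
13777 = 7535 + 6242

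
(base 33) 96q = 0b10011100101001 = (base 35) 86f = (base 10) 10025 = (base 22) kff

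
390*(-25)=-9750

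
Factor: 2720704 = 2^6 * 7^1 * 6073^1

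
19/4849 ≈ 0.00392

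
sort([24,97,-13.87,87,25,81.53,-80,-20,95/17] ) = [-80,-20,-13.87,95/17,24,25,81.53,87,97] 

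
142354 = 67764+74590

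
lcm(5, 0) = 0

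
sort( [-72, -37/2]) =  [-72, -37/2]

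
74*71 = 5254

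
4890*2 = 9780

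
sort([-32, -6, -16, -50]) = [-50, -32, -16, -6]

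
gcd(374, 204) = 34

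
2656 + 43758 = 46414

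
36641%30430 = 6211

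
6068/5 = 1213 + 3/5 = 1213.60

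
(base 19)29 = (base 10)47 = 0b101111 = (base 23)21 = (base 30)1h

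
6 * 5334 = 32004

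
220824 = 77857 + 142967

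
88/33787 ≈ 0.00260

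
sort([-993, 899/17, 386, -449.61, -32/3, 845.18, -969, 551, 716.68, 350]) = [-993, -969, -449.61, -32/3, 899/17, 350, 386, 551, 716.68, 845.18]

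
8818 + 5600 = 14418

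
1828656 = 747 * 2448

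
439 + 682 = 1121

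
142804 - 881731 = -738927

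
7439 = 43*173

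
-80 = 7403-7483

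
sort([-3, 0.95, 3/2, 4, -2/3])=[-3, -2/3, 0.95, 3/2, 4]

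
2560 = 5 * 512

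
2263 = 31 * 73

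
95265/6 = 15877 + 1/2 = 15877.50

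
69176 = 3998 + 65178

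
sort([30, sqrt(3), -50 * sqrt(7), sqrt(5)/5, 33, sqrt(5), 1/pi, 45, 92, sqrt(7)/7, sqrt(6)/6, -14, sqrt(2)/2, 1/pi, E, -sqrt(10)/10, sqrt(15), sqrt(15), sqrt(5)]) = [-50 * sqrt(7), -14, -sqrt(10)/10, 1/pi, 1/pi, sqrt(7)/7, sqrt(6)/6, sqrt(5)/5, sqrt(2)/2, sqrt(3), sqrt(5), sqrt(5), E, sqrt(15), sqrt(15), 30, 33, 45, 92]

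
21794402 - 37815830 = -16021428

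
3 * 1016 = 3048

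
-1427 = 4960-6387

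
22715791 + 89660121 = 112375912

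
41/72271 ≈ 0.000567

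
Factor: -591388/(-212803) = 2^2 * 7^1 * 241^(-1) * 883^(-1) * 21121^1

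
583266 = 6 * 97211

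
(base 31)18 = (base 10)39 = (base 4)213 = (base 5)124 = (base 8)47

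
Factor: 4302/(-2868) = -1*2^(-1)*3^1 = -3/2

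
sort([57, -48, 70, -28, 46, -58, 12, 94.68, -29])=[-58, -48, -29, -28, 12, 46, 57, 70, 94.68]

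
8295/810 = 553/54 ≈ 10.24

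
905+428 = 1333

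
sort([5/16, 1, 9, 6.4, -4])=[-4, 5/16, 1, 6.4, 9]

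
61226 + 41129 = 102355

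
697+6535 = 7232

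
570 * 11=6270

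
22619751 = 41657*543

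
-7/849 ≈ -0.00824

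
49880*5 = 249400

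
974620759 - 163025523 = 811595236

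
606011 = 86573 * 7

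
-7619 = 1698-9317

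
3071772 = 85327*36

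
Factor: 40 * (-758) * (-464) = 2^8 * 5^1 * 29^1 * 379^1 = 14068480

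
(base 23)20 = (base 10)46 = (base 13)37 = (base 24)1m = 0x2e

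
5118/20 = 255 + 9/10 = 255.90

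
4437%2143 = 151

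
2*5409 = 10818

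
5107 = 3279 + 1828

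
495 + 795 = 1290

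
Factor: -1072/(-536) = 2^1 = 2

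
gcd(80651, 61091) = 1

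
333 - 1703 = -1370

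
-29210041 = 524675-29734716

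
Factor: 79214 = 2^1*39607^1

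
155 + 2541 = 2696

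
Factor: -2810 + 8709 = 17^1 * 347^1 = 5899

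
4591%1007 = 563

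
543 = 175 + 368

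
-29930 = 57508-87438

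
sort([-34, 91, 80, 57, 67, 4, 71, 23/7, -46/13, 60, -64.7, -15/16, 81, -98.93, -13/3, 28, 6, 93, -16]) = [-98.93, -64.7, -34, -16, -13/3, -46/13, -15/16, 23/7, 4, 6, 28, 57, 60, 67, 71, 80, 81, 91, 93]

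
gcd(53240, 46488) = 8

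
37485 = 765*49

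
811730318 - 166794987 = 644935331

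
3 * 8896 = 26688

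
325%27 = 1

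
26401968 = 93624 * 282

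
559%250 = 59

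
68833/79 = 871 + 24/79 ≈ 871.30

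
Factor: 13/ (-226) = -1 * 2^ (-1) * 13^1 * 113^ (-1)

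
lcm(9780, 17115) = 68460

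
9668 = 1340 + 8328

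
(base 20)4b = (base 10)91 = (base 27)3a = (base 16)5b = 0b1011011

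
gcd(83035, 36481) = 1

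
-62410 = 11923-74333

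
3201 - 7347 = -4146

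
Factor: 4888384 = 2^6*17^1*4493^1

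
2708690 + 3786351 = 6495041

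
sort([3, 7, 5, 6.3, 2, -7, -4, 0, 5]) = [-7, -4, 0, 2, 3, 5, 5, 6.3, 7]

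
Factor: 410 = 2^1 * 5^1 * 41^1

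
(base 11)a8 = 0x76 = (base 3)11101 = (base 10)118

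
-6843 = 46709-53552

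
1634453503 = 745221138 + 889232365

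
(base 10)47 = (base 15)32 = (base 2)101111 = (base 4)233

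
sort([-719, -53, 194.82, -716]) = [-719, -716, -53, 194.82]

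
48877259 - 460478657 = -411601398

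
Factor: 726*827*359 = 2^1*3^1*11^2*359^1*827^1 = 215544318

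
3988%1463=1062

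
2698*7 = 18886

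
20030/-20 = -1001 - 1/2 = -1001.50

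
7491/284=26 + 107/284≈26.38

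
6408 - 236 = 6172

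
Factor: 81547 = 81547^1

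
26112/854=30+246/427 ≈ 30.58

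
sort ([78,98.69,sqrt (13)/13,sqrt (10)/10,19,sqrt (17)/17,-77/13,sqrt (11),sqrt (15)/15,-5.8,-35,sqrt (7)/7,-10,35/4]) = [-35,-10,-77/13,-5.8,sqrt (17)/17,sqrt (15)/15,sqrt (13)/13,sqrt (10)/10,sqrt (7)/7,sqrt (11),35/4,19,78,98.69]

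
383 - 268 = 115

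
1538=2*769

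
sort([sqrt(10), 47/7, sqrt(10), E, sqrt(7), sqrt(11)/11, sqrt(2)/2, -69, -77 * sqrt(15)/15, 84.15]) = [-69, -77 * sqrt(15)/15, sqrt(11)/11, sqrt(2)/2, sqrt(7), E, sqrt(10), sqrt(10), 47/7, 84.15]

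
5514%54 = 6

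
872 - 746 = 126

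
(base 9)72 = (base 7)122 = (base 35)1u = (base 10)65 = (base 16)41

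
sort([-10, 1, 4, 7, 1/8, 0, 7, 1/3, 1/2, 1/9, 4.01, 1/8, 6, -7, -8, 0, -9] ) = [-10, -9, -8, -7, 0, 0, 1/9, 1/8, 1/8, 1/3, 1/2, 1, 4, 4.01, 6, 7, 7] 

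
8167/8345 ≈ 0.979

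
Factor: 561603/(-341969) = -1 * 3^1 * 7^1 * 47^1 * 601^(-1) = -987/601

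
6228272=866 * 7192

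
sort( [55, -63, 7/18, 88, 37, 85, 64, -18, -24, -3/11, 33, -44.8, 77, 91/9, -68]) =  [-68, -63, -44.8, -24, -18, -3/11, 7/18, 91/9, 33, 37, 55, 64, 77, 85, 88]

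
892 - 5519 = -4627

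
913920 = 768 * 1190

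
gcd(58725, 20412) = 81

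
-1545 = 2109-3654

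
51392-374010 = -322618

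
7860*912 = 7168320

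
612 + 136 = 748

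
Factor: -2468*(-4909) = 2^2*617^1*4909^1 = 12115412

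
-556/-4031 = 4/29 ≈ 0.138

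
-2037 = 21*(-97)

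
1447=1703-256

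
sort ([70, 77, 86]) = [70, 77, 86]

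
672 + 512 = 1184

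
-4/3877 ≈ -0.00103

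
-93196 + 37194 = -56002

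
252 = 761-509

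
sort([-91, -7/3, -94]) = [-94, -91, -7/3]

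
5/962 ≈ 0.00520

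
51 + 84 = 135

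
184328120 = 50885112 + 133443008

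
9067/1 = 9067 = 9067.00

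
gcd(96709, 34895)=997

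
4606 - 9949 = -5343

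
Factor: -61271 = -1 * 7^1 * 8753^1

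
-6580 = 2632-9212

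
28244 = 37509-9265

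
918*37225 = 34172550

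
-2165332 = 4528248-6693580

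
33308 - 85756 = -52448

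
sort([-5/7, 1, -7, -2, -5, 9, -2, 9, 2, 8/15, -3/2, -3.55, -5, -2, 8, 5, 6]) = [-7, -5, -5, -3.55, -2, -2, -2, -3/2, -5/7, 8/15, 1, 2, 5, 6, 8, 9, 9]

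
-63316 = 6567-69883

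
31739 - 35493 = -3754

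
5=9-4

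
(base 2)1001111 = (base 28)2n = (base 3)2221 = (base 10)79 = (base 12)67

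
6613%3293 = 27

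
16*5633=90128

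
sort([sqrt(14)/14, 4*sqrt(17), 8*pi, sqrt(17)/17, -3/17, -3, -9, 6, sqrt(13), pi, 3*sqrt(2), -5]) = [-9, -5, -3, -3/17, sqrt(17)/17, sqrt(14)/14, pi, sqrt(13), 3*sqrt(2), 6, 4*sqrt(17), 8*pi]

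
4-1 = 3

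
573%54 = 33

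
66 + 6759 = 6825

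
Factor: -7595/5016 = -1*2^(-3)*3^(-1)*5^1*7^2*11^(-1)*19^(-1)*31^1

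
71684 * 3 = 215052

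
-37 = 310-347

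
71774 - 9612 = 62162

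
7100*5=35500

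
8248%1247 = 766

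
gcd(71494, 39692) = 2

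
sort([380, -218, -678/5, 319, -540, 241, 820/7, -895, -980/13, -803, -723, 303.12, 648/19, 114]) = [-895, -803, -723, -540, -218, -678/5, -980/13, 648/19, 114, 820/7, 241, 303.12, 319, 380]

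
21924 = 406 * 54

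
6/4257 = 2/1419 ≈ 0.00141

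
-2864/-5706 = 1432/2853 ≈ 0.502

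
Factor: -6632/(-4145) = 2^3*5^(-1) = 8/5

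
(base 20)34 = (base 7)121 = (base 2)1000000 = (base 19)37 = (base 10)64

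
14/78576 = 7/39288 ≈ 0.000178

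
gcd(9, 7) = 1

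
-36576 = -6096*6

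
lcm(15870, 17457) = 174570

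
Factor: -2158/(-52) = 2^(-1)*83^1 = 83/2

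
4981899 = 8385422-3403523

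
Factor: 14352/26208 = 2^(-1)*3^(-1)*7^(-1)*23^1 = 23/42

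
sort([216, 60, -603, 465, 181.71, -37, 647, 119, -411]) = [-603, -411, -37, 60, 119, 181.71, 216, 465, 647]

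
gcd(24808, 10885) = 7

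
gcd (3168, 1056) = 1056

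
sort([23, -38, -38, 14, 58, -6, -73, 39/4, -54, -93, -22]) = [-93, -73, -54, -38, -38, -22, -6, 39/4, 14, 23, 58]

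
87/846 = 29/282 ≈ 0.103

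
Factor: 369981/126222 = 2^(-1)*3^2*71^1*109^(-1) = 639/218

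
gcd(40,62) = 2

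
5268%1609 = 441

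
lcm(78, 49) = 3822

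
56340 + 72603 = 128943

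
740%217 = 89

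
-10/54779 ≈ -0.000183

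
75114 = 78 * 963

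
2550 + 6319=8869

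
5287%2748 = 2539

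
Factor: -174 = -1*2^1*3^1*29^1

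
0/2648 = 0 = 0.00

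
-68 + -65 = -133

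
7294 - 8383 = -1089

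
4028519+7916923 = 11945442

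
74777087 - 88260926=-13483839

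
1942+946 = 2888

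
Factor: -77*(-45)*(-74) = -1*2^1*3^2*5^1*7^1*11^1*37^1 = -256410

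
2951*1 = 2951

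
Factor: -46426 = -1*2^1*139^1*167^1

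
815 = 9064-8249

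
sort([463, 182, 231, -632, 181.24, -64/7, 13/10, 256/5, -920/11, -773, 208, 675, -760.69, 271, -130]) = [-773, -760.69, -632, -130, -920/11, -64/7, 13/10, 256/5, 181.24, 182, 208, 231, 271, 463, 675]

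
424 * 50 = 21200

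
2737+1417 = 4154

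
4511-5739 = -1228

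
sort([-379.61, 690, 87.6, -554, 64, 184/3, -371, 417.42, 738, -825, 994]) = [-825, -554, -379.61, -371, 184/3, 64, 87.6, 417.42, 690, 738, 994]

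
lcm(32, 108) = 864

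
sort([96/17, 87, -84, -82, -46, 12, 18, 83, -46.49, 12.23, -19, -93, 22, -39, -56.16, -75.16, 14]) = [-93, -84, -82, -75.16, -56.16, -46.49, -46, -39, -19, 96/17, 12, 12.23, 14, 18, 22, 83, 87]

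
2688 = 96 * 28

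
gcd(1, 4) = 1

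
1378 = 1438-60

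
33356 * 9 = 300204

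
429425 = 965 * 445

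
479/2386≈0.201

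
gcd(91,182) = 91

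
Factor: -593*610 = -1*2^1*5^1*61^1*593^1 = -361730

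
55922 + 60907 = 116829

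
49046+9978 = 59024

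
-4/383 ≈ -0.0104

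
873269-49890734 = -49017465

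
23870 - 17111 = 6759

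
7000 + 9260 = 16260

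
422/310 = 1+56/155 ≈ 1.36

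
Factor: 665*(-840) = -1*2^3*3^1*5^2*7^2*19^1 = -558600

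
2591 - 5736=-3145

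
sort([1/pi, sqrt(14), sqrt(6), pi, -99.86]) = [-99.86, 1/pi, sqrt(6), pi, sqrt(14)]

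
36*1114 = 40104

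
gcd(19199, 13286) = 73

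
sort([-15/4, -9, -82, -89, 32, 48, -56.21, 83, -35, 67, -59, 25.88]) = [-89, -82, -59, -56.21, -35, -9, -15/4, 25.88, 32, 48, 67, 83]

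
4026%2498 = 1528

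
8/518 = 4/259 ≈ 0.0154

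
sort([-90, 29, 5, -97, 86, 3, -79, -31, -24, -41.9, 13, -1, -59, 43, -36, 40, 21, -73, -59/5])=[-97, -90, -79, -73, -59, -41.9, -36, -31, -24, -59/5, -1, 3, 5, 13, 21, 29, 40, 43, 86]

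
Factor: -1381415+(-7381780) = -1*3^1*5^1*7^1*83459^1 = -8763195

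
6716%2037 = 605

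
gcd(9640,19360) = 40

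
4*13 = 52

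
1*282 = 282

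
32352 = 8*4044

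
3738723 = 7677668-3938945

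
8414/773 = 10 + 684/773 ≈ 10.88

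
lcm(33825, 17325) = 710325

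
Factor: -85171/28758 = -1*2^(-1)*3^(-1)*53^1*1607^1*4793^(-1)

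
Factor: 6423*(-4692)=-1*2^2*3^2*17^1*23^1*2141^1=-30136716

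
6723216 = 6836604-113388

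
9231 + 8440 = 17671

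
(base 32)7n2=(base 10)7906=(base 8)17342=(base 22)g78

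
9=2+7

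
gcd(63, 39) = 3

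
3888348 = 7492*519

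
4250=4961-711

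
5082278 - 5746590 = -664312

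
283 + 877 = 1160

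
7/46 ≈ 0.152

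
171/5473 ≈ 0.0312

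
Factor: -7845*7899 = -1*3^2*5^1*523^1*2633^1 = -61967655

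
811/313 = 2+185/313 ≈ 2.59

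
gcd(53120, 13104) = 16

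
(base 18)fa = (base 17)g8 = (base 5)2110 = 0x118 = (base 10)280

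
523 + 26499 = 27022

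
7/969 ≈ 0.00722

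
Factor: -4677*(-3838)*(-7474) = -1*2^2*3^1*19^1*37^1*101^2*1559^1 = -134160736524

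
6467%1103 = 952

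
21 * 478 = 10038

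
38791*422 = 16369802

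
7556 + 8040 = 15596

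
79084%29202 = 20680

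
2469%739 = 252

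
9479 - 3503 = 5976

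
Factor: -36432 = -1*2^4*3^2*11^1*23^1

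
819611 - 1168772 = -349161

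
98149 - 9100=89049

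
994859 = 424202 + 570657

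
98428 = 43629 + 54799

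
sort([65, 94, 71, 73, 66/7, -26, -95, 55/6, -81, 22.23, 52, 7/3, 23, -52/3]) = [-95, -81, -26, -52/3, 7/3, 55/6, 66/7, 22.23, 23, 52, 65, 71, 73, 94]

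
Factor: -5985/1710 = -1 * 2^(-1) * 7^1 = -7/2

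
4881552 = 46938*104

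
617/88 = 7 + 1/88 ≈ 7.01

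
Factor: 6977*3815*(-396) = -1*2^2*3^2*5^1*7^1*11^1*109^1*6977^1 = -10540432980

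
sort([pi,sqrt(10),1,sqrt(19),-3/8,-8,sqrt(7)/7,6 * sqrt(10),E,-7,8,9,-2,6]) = [-8,-7,-2,-3/8,sqrt(7)/7,1,E,pi,sqrt(10),sqrt(19),6,8,9,6 * sqrt(10)]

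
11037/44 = 250 + 37/44 ≈ 250.84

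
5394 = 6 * 899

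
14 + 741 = 755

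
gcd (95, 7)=1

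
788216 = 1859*424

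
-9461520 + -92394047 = -101855567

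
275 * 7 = 1925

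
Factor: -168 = -1*2^3*3^1*7^1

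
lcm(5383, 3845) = 26915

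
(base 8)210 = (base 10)136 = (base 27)51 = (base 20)6g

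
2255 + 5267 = 7522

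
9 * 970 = 8730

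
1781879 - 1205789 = 576090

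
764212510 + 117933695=882146205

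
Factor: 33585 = 3^1*5^1*2239^1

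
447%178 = 91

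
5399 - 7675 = -2276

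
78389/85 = 922 + 19/85 ≈ 922.22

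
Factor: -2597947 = -1*11^1*59^1*4003^1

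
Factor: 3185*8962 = 2^1*5^1*7^2*13^1*4481^1 = 28543970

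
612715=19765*31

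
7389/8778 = 2463/2926 ≈ 0.842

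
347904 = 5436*64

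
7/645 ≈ 0.0109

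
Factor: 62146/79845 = 2^1*3^(-1)*5^(-1)*7^1*23^1*193^1*5323^(-1)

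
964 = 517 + 447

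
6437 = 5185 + 1252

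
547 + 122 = 669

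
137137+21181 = 158318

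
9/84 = 3/28 ≈ 0.107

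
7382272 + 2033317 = 9415589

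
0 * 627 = 0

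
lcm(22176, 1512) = 66528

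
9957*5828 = 58029396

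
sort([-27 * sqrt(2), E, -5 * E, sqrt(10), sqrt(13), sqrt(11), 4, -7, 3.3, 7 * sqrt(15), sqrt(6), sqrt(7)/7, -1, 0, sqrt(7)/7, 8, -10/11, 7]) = [-27 * sqrt(2), -5 * E, -7, -1, -10/11, 0, sqrt(7)/7, sqrt(7)/7, sqrt(6), E, sqrt(10), 3.3, sqrt(11), sqrt(13), 4, 7, 8, 7 * sqrt(15)]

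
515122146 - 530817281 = -15695135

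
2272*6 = 13632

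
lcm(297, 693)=2079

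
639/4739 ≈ 0.135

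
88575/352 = 251 + 223/352 ≈ 251.63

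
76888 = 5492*14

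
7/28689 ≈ 0.000244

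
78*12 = 936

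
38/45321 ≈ 0.000838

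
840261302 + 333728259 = 1173989561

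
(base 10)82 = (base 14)5c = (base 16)52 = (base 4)1102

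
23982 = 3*7994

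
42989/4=10747 + 1/4=10747.25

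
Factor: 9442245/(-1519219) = -1 * 3^1 * 5^1 * 13^(-1) * 23^(-1) * 5081^(-1) * 629483^1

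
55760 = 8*6970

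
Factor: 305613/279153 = 3^1 * 7^1 * 11^1 * 211^(-1) = 231/211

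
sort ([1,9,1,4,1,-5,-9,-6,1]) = [-9,-6,-5,1,1,1,1,4,9]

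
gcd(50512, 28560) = 112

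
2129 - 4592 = -2463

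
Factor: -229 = -1*229^1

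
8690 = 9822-1132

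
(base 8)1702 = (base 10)962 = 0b1111000010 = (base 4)33002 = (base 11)7a5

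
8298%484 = 70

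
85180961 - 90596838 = -5415877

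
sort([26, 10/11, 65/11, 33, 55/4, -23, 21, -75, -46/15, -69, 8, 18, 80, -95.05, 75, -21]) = [-95.05, -75, -69, -23, -21, -46/15, 10/11, 65/11, 8, 55/4, 18, 21, 26, 33, 75, 80]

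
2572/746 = 1286/373 ≈ 3.45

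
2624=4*656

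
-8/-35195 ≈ 0.000227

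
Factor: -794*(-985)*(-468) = -1*2^3*3^2*5^1*13^1*197^1*397^1 = -366018120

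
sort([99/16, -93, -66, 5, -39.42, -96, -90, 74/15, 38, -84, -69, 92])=[-96, -93, -90, -84, -69, -66, -39.42, 74/15, 5, 99/16, 38, 92]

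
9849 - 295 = 9554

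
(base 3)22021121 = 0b1011110010101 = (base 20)f1h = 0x1795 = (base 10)6037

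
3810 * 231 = 880110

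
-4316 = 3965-8281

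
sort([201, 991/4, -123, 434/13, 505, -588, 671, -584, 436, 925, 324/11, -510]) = [-588, -584, -510, -123, 324/11, 434/13, 201, 991/4, 436, 505, 671, 925]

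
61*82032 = 5003952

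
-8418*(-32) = 269376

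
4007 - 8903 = -4896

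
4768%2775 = 1993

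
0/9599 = 0 = 0.00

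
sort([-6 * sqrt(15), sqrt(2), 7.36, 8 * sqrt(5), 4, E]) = [-6 * sqrt(15), sqrt(2), E, 4, 7.36, 8 * sqrt(5)]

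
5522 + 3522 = 9044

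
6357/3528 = 1+943/1176 ≈ 1.80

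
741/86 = 8 + 53/86 ≈ 8.62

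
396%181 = 34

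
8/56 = 1/7 ≈ 0.143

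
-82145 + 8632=-73513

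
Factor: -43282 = -1*2^1*17^1*19^1*67^1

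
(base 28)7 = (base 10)7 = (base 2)111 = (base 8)7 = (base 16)7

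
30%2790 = 30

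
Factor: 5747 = 7^1 * 821^1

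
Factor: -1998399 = -1*3^1*13^1*51241^1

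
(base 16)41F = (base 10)1055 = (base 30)155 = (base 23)1MK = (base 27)1C2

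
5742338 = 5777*994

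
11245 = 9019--2226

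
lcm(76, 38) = 76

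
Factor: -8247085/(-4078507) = 5^1*7^1*11^1*31^1*43^(-1)*691^1*94849^(-1)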